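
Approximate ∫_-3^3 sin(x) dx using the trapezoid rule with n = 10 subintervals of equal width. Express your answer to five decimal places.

Δx = (3 − (-3))/10 = 0.6.
f(-3) ≈ -0.14112, f(-2.4) ≈ -0.67546, f(-1.8) ≈ -0.97385, f(-1.2) ≈ -0.93204, f(-0.6) ≈ -0.56464, f(0) ≈ 0.00000, f(0.6) ≈ 0.56464, f(1.2) ≈ 0.93204, f(1.8) ≈ 0.97385, f(2.4) ≈ 0.67546, f(3) ≈ 0.14112.
T_10 = (Δx/2)·[f(x_0) + 2f(x_1) + ... + 2f(x_{9}) + f(x_10)].
Sum ≈ 0.00000.

0.00000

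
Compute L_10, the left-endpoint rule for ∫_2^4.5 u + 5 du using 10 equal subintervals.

20.3125

Δu = (4.5 − 2)/10 = 0.25.
Left endpoints: 2, 2.25, 2.5, 2.75, 3, 3.25, 3.5, 3.75, 4, 4.25.
f(2) = 7, f(2.25) = 7.25, f(2.5) = 7.5, f(2.75) = 7.75, f(3) = 8, f(3.25) = 8.25, f(3.5) = 8.5, f(3.75) = 8.75, f(4) = 9, f(4.25) = 9.25.
Sum = Δu · [f(2) + f(2.25) + f(2.5) + ...].
Sum = 20.3125.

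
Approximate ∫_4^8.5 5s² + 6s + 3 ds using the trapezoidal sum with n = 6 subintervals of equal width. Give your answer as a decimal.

Δs = (8.5 − 4)/6 = 0.75.
f(4) = 107, f(4.75) = 144.3125, f(5.5) = 187.25, f(6.25) = 235.8125, f(7) = 290, f(7.75) = 349.8125, f(8.5) = 415.25.
T_6 = (Δs/2)·[f(s_0) + 2f(s_1) + ... + 2f(s_{5}) + f(s_6)].
Sum = 1101.234375.

1101.234375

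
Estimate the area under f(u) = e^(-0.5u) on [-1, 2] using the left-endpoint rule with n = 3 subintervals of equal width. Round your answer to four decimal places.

3.2553

Δu = (2 − (-1))/3 = 1.
Left endpoints: -1, 0, 1.
f(-1) ≈ 1.6487, f(0) ≈ 1.0000, f(1) ≈ 0.6065.
Sum = Δu · [f(-1) + f(0) + f(1)].
Sum ≈ 3.2553.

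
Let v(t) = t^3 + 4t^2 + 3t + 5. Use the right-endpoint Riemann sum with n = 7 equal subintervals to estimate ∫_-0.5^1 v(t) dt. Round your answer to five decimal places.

11.33801

Δt = (1 − (-0.5))/7 = 3/14.
Right endpoints: -2/7, -1/14, 1/7, 5/14, 4/7, 11/14, 1.
v(-2/7) = 1525/343, v(-1/14) = 13187/2744, v(1/7) = 1891/343, v(5/14) = 18185/2744, v(4/7) = 2815/343, v(11/14) = 28295/2744, v(1) = 13.
Sum = Δt · [v(-2/7) + v(-1/14) + v(1/7) + ...].
Sum ≈ 11.33801.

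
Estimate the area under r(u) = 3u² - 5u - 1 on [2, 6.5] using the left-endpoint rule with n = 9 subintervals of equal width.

144

Δu = (6.5 − 2)/9 = 0.5.
Left endpoints: 2, 2.5, 3, 3.5, 4, 4.5, 5, 5.5, 6.
r(2) = 1, r(2.5) = 5.25, r(3) = 11, r(3.5) = 18.25, r(4) = 27, r(4.5) = 37.25, r(5) = 49, r(5.5) = 62.25, r(6) = 77.
Sum = Δu · [r(2) + r(2.5) + r(3) + ...].
Sum = 144.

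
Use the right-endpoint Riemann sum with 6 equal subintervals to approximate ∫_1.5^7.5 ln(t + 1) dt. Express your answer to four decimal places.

Δt = (7.5 − 1.5)/6 = 1.
Right endpoints: 2.5, 3.5, 4.5, 5.5, 6.5, 7.5.
f(2.5) ≈ 1.2528, f(3.5) ≈ 1.5041, f(4.5) ≈ 1.7047, f(5.5) ≈ 1.8718, f(6.5) ≈ 2.0149, f(7.5) ≈ 2.1401.
Sum = Δt · [f(2.5) + f(3.5) + f(4.5) + ...].
Sum ≈ 10.4884.

10.4884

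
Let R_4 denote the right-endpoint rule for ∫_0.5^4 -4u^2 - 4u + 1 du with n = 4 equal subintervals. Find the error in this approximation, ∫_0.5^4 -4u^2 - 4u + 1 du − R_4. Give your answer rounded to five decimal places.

Exact integral: ∫_0.5^4 f(u) du ≈ -113.1666667.
R_4 = -148.640625.
Error ≈ -113.1666667 − (-148.640625) ≈ 35.47396.

35.47396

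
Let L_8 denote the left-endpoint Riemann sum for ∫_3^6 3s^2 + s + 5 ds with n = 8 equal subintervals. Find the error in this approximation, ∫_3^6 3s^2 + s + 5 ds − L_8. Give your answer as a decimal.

Exact integral: ∫_3^6 f(s) ds = 217.5.
L_8 = 201.9609375.
Error = 217.5 − 201.9609375 = 15.5390625.

15.5390625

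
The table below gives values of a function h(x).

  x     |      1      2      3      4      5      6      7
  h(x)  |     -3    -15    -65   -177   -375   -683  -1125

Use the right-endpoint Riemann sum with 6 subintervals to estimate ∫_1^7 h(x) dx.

-2440

Δx = 1.
Sum = 1·[(-15) + (-65) + (-177) + (-375) + (-683) + (-1125)] = -2440.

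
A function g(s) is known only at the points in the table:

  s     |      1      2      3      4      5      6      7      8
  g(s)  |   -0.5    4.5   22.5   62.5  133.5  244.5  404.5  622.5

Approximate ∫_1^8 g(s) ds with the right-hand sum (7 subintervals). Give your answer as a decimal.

1494.5

Δs = 1.
Sum = 1·[4.5 + 22.5 + 62.5 + 133.5 + 244.5 + 404.5 + 622.5] = 1494.5.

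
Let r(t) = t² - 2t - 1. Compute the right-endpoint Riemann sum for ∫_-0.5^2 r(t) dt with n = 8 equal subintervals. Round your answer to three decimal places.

Δt = (2 − (-0.5))/8 = 0.3125.
Right endpoints: -0.1875, 0.125, 0.4375, 0.75, 1.0625, 1.375, 1.6875, 2.
r(-0.1875) = -0.58984375, r(0.125) = -1.234375, r(0.4375) = -1.68359375, r(0.75) = -1.9375, r(1.0625) = -1.99609375, r(1.375) = -1.859375, r(1.6875) = -1.52734375, r(2) = -1.
Sum = Δt · [r(-0.1875) + r(0.125) + r(0.4375) + ...].
Sum ≈ -3.696.

-3.696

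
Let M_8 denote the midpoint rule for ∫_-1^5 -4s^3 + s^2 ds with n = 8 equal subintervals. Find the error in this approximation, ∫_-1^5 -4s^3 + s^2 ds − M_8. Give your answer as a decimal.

-6.46875

Exact integral: ∫_-1^5 f(s) ds = -582.
M_8 = -575.53125.
Error = -582 − (-575.53125) = -6.46875.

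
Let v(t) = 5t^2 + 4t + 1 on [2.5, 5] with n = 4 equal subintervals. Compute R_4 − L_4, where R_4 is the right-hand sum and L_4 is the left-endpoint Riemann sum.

R_4 = 255.52734375.
L_4 = 190.68359375.
R_4 − L_4 = 64.84375.

64.84375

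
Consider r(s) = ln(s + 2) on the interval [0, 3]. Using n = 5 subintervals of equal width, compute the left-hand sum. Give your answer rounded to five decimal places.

Δs = (3 − 0)/5 = 0.6.
Left endpoints: 0, 0.6, 1.2, 1.8, 2.4.
r(0) ≈ 0.69315, r(0.6) ≈ 0.95551, r(1.2) ≈ 1.16315, r(1.8) ≈ 1.33500, r(2.4) ≈ 1.48160.
Sum = Δs · [r(0) + r(0.6) + r(1.2) + r(1.8) + r(2.4)].
Sum ≈ 3.37705.

3.37705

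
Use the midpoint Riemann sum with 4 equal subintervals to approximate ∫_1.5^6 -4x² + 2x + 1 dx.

-243.3515625

Δx = (6 − 1.5)/4 = 1.125.
Midpoints: 2.0625, 3.1875, 4.3125, 5.4375.
f(2.0625) = -11.890625, f(3.1875) = -33.265625, f(4.3125) = -64.765625, f(5.4375) = -106.390625.
Sum = Δx · [f(2.0625) + f(3.1875) + f(4.3125) + f(5.4375)].
Sum = -243.3515625.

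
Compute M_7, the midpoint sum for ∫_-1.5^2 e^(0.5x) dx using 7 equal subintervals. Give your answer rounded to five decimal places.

Δx = (2 − (-1.5))/7 = 0.5.
Midpoints: -1.25, -0.75, -0.25, 0.25, 0.75, 1.25, 1.75.
f(-1.25) ≈ 0.53526, f(-0.75) ≈ 0.68729, f(-0.25) ≈ 0.88250, f(0.25) ≈ 1.13315, f(0.75) ≈ 1.45499, f(1.25) ≈ 1.86825, f(1.75) ≈ 2.39888.
Sum = Δx · [f(-1.25) + f(-0.75) + f(-0.25) + ...].
Sum ≈ 4.48015.

4.48015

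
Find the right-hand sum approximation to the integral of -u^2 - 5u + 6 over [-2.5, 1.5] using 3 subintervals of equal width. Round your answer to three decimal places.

15.815

Δu = (1.5 − (-2.5))/3 = 4/3.
Right endpoints: -7/6, 1/6, 1.5.
f(-7/6) = 377/36, f(1/6) = 185/36, f(1.5) = -3.75.
Sum = Δu · [f(-7/6) + f(1/6) + f(1.5)].
Sum ≈ 15.815.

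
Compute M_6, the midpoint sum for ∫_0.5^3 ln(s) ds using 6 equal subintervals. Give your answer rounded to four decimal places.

Δs = (3 − 0.5)/6 = 5/12.
Midpoints: 17/24, 1.125, 37/24, 47/24, 2.375, 67/24.
f(17/24) ≈ -0.3448, f(1.125) ≈ 0.1178, f(37/24) ≈ 0.4329, f(47/24) ≈ 0.6721, f(2.375) ≈ 0.8650, f(67/24) ≈ 1.0266.
Sum = Δs · [f(17/24) + f(1.125) + f(37/24) + ...].
Sum ≈ 1.1540.

1.1540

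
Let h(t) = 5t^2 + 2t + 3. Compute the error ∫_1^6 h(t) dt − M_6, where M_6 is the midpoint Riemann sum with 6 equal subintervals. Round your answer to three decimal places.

Exact integral: ∫_1^6 h(t) dt ≈ 408.33333.
M_6 ≈ 406.88657.
Error ≈ 408.33333 − 406.88657 ≈ 1.447.

1.447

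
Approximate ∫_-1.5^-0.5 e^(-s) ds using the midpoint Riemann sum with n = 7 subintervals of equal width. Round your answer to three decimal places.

2.831

Δs = (-0.5 − (-1.5))/7 = 1/7.
Midpoints: -10/7, -9/7, -8/7, -1, -6/7, -5/7, -4/7.
f(-10/7) ≈ 4.173, f(-9/7) ≈ 3.617, f(-8/7) ≈ 3.136, f(-1) ≈ 2.718, f(-6/7) ≈ 2.356, f(-5/7) ≈ 2.043, f(-4/7) ≈ 1.771.
Sum = Δs · [f(-10/7) + f(-9/7) + f(-8/7) + ...].
Sum ≈ 2.831.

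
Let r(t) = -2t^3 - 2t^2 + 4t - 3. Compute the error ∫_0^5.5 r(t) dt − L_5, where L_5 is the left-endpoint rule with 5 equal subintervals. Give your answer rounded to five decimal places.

Exact integral: ∫_0^5.5 r(t) dt ≈ -524.4479167.
L_5 = -340.78.
Error ≈ -524.4479167 − (-340.78) ≈ -183.66792.

-183.66792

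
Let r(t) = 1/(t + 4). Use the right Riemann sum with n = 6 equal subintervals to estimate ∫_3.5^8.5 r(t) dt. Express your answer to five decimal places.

0.48926

Δt = (8.5 − 3.5)/6 = 5/6.
Right endpoints: 13/3, 31/6, 6, 41/6, 23/3, 8.5.
r(13/3) = 0.12, r(31/6) = 6/55, r(6) = 0.1, r(41/6) = 6/65, r(23/3) = 3/35, r(8.5) = 0.08.
Sum = Δt · [r(13/3) + r(31/6) + r(6) + ...].
Sum ≈ 0.48926.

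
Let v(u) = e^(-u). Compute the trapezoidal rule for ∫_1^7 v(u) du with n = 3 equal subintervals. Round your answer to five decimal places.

Δu = (7 − 1)/3 = 2.
v(1) ≈ 0.36788, v(3) ≈ 0.04979, v(5) ≈ 0.00674, v(7) ≈ 0.00091.
T_3 = (Δu/2)·[v(u_0) + 2v(u_1) + 2v(u_2) + v(u_3)].
Sum ≈ 0.48184.

0.48184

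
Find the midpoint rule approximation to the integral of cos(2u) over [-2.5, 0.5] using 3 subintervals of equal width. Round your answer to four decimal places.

Δu = (0.5 − (-2.5))/3 = 1.
Midpoints: -2, -1, 0.
f(-2) ≈ -0.6536, f(-1) ≈ -0.4161, f(0) ≈ 1.0000.
Sum = Δu · [f(-2) + f(-1) + f(0)].
Sum ≈ -0.0698.

-0.0698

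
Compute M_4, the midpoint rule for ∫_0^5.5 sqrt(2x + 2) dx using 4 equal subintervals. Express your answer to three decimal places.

Δx = (5.5 − 0)/4 = 1.375.
Midpoints: 0.6875, 2.0625, 3.4375, 4.8125.
f(0.6875) ≈ 1.837, f(2.0625) ≈ 2.475, f(3.4375) ≈ 2.979, f(4.8125) ≈ 3.410.
Sum = Δx · [f(0.6875) + f(2.0625) + f(3.4375) + f(4.8125)].
Sum ≈ 14.713.

14.713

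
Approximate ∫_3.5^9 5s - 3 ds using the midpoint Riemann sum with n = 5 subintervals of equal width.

Δs = (9 − 3.5)/5 = 1.1.
Midpoints: 4.05, 5.15, 6.25, 7.35, 8.45.
f(4.05) = 17.25, f(5.15) = 22.75, f(6.25) = 28.25, f(7.35) = 33.75, f(8.45) = 39.25.
Sum = Δs · [f(4.05) + f(5.15) + f(6.25) + f(7.35) + f(8.45)].
Sum = 155.375.

155.375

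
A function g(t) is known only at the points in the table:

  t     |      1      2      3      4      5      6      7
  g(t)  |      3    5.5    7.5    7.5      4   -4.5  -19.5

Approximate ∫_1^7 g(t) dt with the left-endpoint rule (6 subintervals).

Δt = 1.
Sum = 1·[3 + 5.5 + 7.5 + 7.5 + 4 + (-4.5)] = 23.

23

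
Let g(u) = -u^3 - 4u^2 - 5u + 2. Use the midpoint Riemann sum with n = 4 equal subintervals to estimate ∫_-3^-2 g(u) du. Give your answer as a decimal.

Δu = (-2 − (-3))/4 = 0.25.
Midpoints: -2.875, -2.625, -2.375, -2.125.
g(-2.875) = 3623/512, g(-2.625) = 2893/512, g(-2.375) = 2411/512, g(-2.125) = 2129/512.
Sum = Δu · [g(-2.875) + g(-2.625) + g(-2.375) + g(-2.125)].
Sum = 5.3984375.

5.3984375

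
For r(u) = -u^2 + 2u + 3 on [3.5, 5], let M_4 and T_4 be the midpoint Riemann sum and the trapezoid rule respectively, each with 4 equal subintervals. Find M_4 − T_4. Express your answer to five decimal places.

0.05273

M_4 ≈ -10.1074219.
T_4 = -10.16015625.
M_4 − T_4 ≈ 0.05273.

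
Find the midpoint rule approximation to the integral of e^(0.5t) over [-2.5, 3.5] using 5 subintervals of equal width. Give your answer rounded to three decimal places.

10.774

Δt = (3.5 − (-2.5))/5 = 1.2.
Midpoints: -1.9, -0.7, 0.5, 1.7, 2.9.
f(-1.9) ≈ 0.387, f(-0.7) ≈ 0.705, f(0.5) ≈ 1.284, f(1.7) ≈ 2.340, f(2.9) ≈ 4.263.
Sum = Δt · [f(-1.9) + f(-0.7) + f(0.5) + f(1.7) + f(2.9)].
Sum ≈ 10.774.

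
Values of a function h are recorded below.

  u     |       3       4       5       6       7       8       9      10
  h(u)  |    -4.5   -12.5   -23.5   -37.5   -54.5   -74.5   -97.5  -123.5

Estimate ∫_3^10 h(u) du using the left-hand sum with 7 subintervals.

-304.5

Δu = 1.
Sum = 1·[(-4.5) + (-12.5) + (-23.5) + (-37.5) + (-54.5) + (-74.5) + (-97.5)] = -304.5.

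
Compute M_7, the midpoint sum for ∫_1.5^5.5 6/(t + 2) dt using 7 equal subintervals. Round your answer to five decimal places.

Δt = (5.5 − 1.5)/7 = 4/7.
Midpoints: 25/14, 33/14, 41/14, 3.5, 57/14, 65/14, 73/14.
f(25/14) = 84/53, f(33/14) = 84/61, f(41/14) = 28/23, f(3.5) = 12/11, f(57/14) = 84/85, f(65/14) = 28/31, f(73/14) = 84/101.
Sum = Δt · [f(25/14) + f(33/14) + f(41/14) + ...].
Sum ≈ 4.56766.

4.56766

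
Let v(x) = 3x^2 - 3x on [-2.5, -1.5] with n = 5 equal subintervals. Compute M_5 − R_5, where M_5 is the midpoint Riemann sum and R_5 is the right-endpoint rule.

M_5 = 18.24.
R_5 = 16.77.
M_5 − R_5 = 1.47.

1.47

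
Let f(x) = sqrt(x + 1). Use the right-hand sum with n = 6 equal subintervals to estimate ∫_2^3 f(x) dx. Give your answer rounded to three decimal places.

Δx = (3 − 2)/6 = 1/6.
Right endpoints: 13/6, 7/3, 2.5, 8/3, 17/6, 3.
f(13/6) ≈ 1.780, f(7/3) ≈ 1.826, f(2.5) ≈ 1.871, f(8/3) ≈ 1.915, f(17/6) ≈ 1.958, f(3) ≈ 2.000.
Sum = Δx · [f(13/6) + f(7/3) + f(2.5) + ...].
Sum ≈ 1.891.

1.891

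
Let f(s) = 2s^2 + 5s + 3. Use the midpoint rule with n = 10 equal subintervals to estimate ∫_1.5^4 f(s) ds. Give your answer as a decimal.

Δs = (4 − 1.5)/10 = 0.25.
Midpoints: 1.625, 1.875, 2.125, 2.375, 2.625, 2.875, 3.125, 3.375, 3.625, 3.875.
f(1.625) = 16.40625, f(1.875) = 19.40625, f(2.125) = 22.65625, f(2.375) = 26.15625, f(2.625) = 29.90625, f(2.875) = 33.90625, f(3.125) = 38.15625, f(3.375) = 42.65625, f(3.625) = 47.40625, f(3.875) = 52.40625.
Sum = Δs · [f(1.625) + f(1.875) + f(2.125) + ...].
Sum = 82.265625.

82.265625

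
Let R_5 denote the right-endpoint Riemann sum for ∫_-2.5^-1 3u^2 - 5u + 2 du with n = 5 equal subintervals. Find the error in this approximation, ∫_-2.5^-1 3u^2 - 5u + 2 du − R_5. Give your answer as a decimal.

3.42

Exact integral: ∫_-2.5^-1 f(u) du = 30.75.
R_5 = 27.33.
Error = 30.75 − 27.33 = 3.42.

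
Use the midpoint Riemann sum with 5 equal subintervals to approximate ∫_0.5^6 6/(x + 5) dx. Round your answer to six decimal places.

4.151447

Δx = (6 − 0.5)/5 = 1.1.
Midpoints: 1.05, 2.15, 3.25, 4.35, 5.45.
f(1.05) = 120/121, f(2.15) = 120/143, f(3.25) = 8/11, f(4.35) = 120/187, f(5.45) = 120/209.
Sum = Δx · [f(1.05) + f(2.15) + f(3.25) + f(4.35) + f(5.45)].
Sum ≈ 4.151447.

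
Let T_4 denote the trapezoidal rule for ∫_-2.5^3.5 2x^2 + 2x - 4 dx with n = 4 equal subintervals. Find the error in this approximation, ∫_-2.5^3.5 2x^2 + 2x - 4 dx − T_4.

-4.5

Exact integral: ∫_-2.5^3.5 f(x) dx = 21.
T_4 = 25.5.
Error = 21 − 25.5 = -4.5.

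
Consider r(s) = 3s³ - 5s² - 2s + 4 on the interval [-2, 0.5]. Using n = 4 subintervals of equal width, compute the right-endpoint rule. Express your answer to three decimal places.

Δs = (0.5 − (-2))/4 = 0.625.
Right endpoints: -1.375, -0.75, -0.125, 0.5.
r(-1.375) = -5377/512, r(-0.75) = 1.421875, r(-0.125) = 2133/512, r(0.5) = 2.125.
Sum = Δs · [r(-1.375) + r(-0.75) + r(-0.125) + r(0.5)].
Sum ≈ -1.743.

-1.743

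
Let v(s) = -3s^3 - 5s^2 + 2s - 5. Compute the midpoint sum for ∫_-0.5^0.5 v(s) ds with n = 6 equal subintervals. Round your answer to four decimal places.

-5.4051

Δs = (0.5 − (-0.5))/6 = 1/6.
Midpoints: -5/12, -0.25, -1/12, 1/12, 0.25, 5/12.
v(-5/12) = -6.484375, v(-0.25) = -5.765625, v(-1/12) = -2995/576, v(1/12) = -935/192, v(0.25) = -4.859375, v(5/12) = -3025/576.
Sum = Δs · [v(-5/12) + v(-0.25) + v(-1/12) + ...].
Sum ≈ -5.4051.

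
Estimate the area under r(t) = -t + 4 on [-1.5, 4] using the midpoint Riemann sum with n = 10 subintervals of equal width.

15.125

Δt = (4 − (-1.5))/10 = 0.55.
Midpoints: -1.225, -0.675, -0.125, 0.425, 0.975, 1.525, 2.075, 2.625, 3.175, 3.725.
r(-1.225) = 5.225, r(-0.675) = 4.675, r(-0.125) = 4.125, r(0.425) = 3.575, r(0.975) = 3.025, r(1.525) = 2.475, r(2.075) = 1.925, r(2.625) = 1.375, r(3.175) = 0.825, r(3.725) = 0.275.
Sum = Δt · [r(-1.225) + r(-0.675) + r(-0.125) + ...].
Sum = 15.125.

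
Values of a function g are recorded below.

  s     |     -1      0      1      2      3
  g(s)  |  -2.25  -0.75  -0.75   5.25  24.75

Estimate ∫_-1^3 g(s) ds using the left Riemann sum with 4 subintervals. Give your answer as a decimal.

1.5

Δs = 1.
Sum = 1·[(-2.25) + (-0.75) + (-0.75) + 5.25] = 1.5.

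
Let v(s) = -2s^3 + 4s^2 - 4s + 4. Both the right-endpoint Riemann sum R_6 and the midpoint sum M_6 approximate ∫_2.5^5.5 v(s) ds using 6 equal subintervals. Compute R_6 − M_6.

R_6 = -329.875.
M_6 = -271.75.
R_6 − M_6 = -58.125.

-58.125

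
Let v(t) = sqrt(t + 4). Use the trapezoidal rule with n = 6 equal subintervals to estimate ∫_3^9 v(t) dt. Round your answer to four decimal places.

Δt = (9 − 3)/6 = 1.
v(3) ≈ 2.6458, v(4) ≈ 2.8284, v(5) ≈ 3.0000, v(6) ≈ 3.1623, v(7) ≈ 3.3166, v(8) ≈ 3.4641, v(9) ≈ 3.6056.
T_6 = (Δt/2)·[v(t_0) + 2v(t_1) + ... + 2v(t_{5}) + v(t_6)].
Sum ≈ 18.8971.

18.8971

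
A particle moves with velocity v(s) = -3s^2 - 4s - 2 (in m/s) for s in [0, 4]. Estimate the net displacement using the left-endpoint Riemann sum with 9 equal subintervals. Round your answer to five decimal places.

-90.17284

Δs = (4 − 0)/9 = 4/9.
Left endpoints: 0, 4/9, 8/9, 4/3, 16/9, 20/9, 8/3, 28/9, 32/9.
v(0) = -2, v(4/9) = -118/27, v(8/9) = -214/27, v(4/3) = -38/3, v(16/9) = -502/27, v(20/9) = -694/27, v(8/3) = -34, v(28/9) = -1174/27, v(32/9) = -1462/27.
Sum = Δs · [v(0) + v(4/9) + v(8/9) + ...].
Sum ≈ -90.17284.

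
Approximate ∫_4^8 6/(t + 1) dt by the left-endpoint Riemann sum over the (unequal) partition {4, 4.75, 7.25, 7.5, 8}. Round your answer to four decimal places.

Subinterval widths: 0.75, 2.5, 0.25, 0.5.
Left endpoints: 4, 4.75, 7.25, 7.5.
f(4) = 1.2, f(4.75) = 24/23, f(7.25) = 8/11, f(7.5) = 12/17.
Sum = Σ Δt_i · f(t_i).
Sum ≈ 4.0435.

4.0435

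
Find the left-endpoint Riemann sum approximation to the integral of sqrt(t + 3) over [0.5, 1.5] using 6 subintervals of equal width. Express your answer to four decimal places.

Δt = (1.5 − 0.5)/6 = 1/6.
Left endpoints: 0.5, 2/3, 5/6, 1, 7/6, 4/3.
f(0.5) ≈ 1.8708, f(2/3) ≈ 1.9149, f(5/6) ≈ 1.9579, f(1) ≈ 2.0000, f(7/6) ≈ 2.0412, f(4/3) ≈ 2.0817.
Sum = Δt · [f(0.5) + f(2/3) + f(5/6) + ...].
Sum ≈ 1.9777.

1.9777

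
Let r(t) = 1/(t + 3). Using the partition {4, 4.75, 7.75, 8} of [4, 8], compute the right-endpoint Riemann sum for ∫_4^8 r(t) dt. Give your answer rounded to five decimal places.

Subinterval widths: 0.75, 3, 0.25.
Right endpoints: 4.75, 7.75, 8.
r(4.75) = 4/31, r(7.75) = 4/43, r(8) = 1/11.
Sum = Σ Δt_i · r(t_i).
Sum ≈ 0.39857.

0.39857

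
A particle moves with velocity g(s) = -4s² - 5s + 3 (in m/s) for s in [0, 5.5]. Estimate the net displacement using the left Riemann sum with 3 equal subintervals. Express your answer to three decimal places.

Δs = (5.5 − 0)/3 = 11/6.
Left endpoints: 0, 11/6, 11/3.
g(0) = 3, g(11/6) = -353/18, g(11/3) = -622/9.
Sum = Δs · [g(0) + g(11/6) + g(11/3)].
Sum ≈ -157.157.

-157.157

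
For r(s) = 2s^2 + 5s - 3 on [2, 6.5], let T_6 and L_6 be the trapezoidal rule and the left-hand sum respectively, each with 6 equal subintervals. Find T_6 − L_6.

T_6 = 260.71875.
L_6 = 223.59375.
T_6 − L_6 = 37.125.

37.125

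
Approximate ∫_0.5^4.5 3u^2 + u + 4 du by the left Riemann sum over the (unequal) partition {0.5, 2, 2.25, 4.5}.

Subinterval widths: 1.5, 0.25, 2.25.
Left endpoints: 0.5, 2, 2.25.
f(0.5) = 5.25, f(2) = 18, f(2.25) = 21.4375.
Sum = Σ Δu_i · f(u_i).
Sum = 60.609375.

60.609375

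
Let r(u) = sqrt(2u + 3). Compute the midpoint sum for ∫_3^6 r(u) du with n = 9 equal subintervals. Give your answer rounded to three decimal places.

10.365

Δu = (6 − 3)/9 = 1/3.
Midpoints: 19/6, 3.5, 23/6, 25/6, 4.5, 29/6, 31/6, 5.5, 35/6.
r(19/6) ≈ 3.055, r(3.5) ≈ 3.162, r(23/6) ≈ 3.266, r(25/6) ≈ 3.367, r(4.5) ≈ 3.464, r(29/6) ≈ 3.559, r(31/6) ≈ 3.651, r(5.5) ≈ 3.742, r(35/6) ≈ 3.830.
Sum = Δu · [r(19/6) + r(3.5) + r(23/6) + ...].
Sum ≈ 10.365.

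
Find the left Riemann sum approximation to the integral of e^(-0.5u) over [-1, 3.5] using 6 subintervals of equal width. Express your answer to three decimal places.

3.537

Δu = (3.5 − (-1))/6 = 0.75.
Left endpoints: -1, -0.25, 0.5, 1.25, 2, 2.75.
f(-1) ≈ 1.649, f(-0.25) ≈ 1.133, f(0.5) ≈ 0.779, f(1.25) ≈ 0.535, f(2) ≈ 0.368, f(2.75) ≈ 0.253.
Sum = Δu · [f(-1) + f(-0.25) + f(0.5) + ...].
Sum ≈ 3.537.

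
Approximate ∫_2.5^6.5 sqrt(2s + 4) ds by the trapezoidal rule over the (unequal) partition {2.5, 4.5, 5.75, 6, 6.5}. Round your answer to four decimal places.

14.3426

Subinterval widths: 2, 1.25, 0.25, 0.5.
f(2.5) ≈ 3.0000, f(4.5) ≈ 3.6056, f(5.75) ≈ 3.9370, f(6) ≈ 4.0000, f(6.5) ≈ 4.1231.
On each subinterval the trapezoid contributes (Δs_i/2)·[f(s_{i-1}) + f(s_i)].
Sum ≈ 14.3426.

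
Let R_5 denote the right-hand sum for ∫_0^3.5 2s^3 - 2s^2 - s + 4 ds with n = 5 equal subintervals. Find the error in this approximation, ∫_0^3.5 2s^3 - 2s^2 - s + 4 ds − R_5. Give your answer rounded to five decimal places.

Exact integral: ∫_0^3.5 f(s) ds ≈ 54.3229167.
R_5 = 76.965.
Error ≈ 54.3229167 − 76.965 ≈ -22.64208.

-22.64208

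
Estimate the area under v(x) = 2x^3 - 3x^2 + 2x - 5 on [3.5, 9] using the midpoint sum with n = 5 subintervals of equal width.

Δx = (9 − 3.5)/5 = 1.1.
Midpoints: 4.05, 5.15, 6.25, 7.35, 8.45.
v(4.05) = 86.75275, v(5.15) = 198.91425, v(6.25) = 378.59375, v(7.35) = 641.76325, v(8.45) = 1004.39475.
Sum = Δx · [v(4.05) + v(5.15) + v(6.25) + v(7.35) + v(8.45)].
Sum = 2541.460625.

2541.460625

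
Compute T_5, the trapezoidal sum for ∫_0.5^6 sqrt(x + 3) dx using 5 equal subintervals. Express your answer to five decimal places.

Δx = (6 − 0.5)/5 = 1.1.
f(0.5) ≈ 1.87083, f(1.6) ≈ 2.14476, f(2.7) ≈ 2.38747, f(3.8) ≈ 2.60768, f(4.9) ≈ 2.81069, f(6) ≈ 3.00000.
T_5 = (Δx/2)·[f(x_0) + 2f(x_1) + ... + 2f(x_{4}) + f(x_5)].
Sum ≈ 13.62462.

13.62462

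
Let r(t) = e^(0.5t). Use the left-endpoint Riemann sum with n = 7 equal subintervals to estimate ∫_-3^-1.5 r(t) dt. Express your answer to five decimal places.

Δt = (-1.5 − (-3))/7 = 3/14.
Left endpoints: -3, -39/14, -18/7, -33/14, -15/7, -27/14, -12/7.
r(-3) ≈ 0.22313, r(-39/14) ≈ 0.24836, r(-18/7) ≈ 0.27645, r(-33/14) ≈ 0.30772, r(-15/7) ≈ 0.34252, r(-27/14) ≈ 0.38126, r(-12/7) ≈ 0.42437.
Sum = Δt · [r(-3) + r(-39/14) + r(-18/7) + ...].
Sum ≈ 0.47225.

0.47225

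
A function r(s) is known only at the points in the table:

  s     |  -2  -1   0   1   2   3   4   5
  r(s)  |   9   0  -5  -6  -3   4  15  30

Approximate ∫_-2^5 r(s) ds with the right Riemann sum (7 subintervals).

35

Δs = 1.
Sum = 1·[0 + (-5) + (-6) + (-3) + 4 + 15 + 30] = 35.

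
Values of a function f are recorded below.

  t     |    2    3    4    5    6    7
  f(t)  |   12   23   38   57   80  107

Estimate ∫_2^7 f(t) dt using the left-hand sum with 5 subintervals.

Δt = 1.
Sum = 1·[12 + 23 + 38 + 57 + 80] = 210.

210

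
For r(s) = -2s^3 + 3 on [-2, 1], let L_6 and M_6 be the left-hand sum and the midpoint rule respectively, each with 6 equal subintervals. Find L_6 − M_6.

L_6 = 21.375.
M_6 = 16.3125.
L_6 − M_6 = 5.0625.

5.0625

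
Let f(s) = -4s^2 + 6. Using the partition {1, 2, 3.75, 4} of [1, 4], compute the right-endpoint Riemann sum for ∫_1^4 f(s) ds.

Subinterval widths: 1, 1.75, 0.25.
Right endpoints: 2, 3.75, 4.
f(2) = -10, f(3.75) = -50.25, f(4) = -58.
Sum = Σ Δs_i · f(s_i).
Sum = -112.4375.

-112.4375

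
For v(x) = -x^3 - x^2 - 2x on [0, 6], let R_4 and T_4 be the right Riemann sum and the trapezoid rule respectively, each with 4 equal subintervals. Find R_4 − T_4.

-198

R_4 = -652.5.
T_4 = -454.5.
R_4 − T_4 = -198.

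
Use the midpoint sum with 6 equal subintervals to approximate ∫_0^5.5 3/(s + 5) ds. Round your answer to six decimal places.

Δs = (5.5 − 0)/6 = 11/12.
Midpoints: 11/24, 1.375, 55/24, 77/24, 4.125, 121/24.
f(11/24) = 72/131, f(1.375) = 8/17, f(55/24) = 72/175, f(77/24) = 72/197, f(4.125) = 24/73, f(121/24) = 72/241.
Sum = Δs · [f(11/24) + f(1.375) + f(55/24) + ...].
Sum ≈ 2.222586.

2.222586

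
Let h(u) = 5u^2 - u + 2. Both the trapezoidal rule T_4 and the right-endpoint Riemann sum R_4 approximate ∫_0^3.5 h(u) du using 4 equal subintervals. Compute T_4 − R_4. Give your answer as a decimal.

-25.265625

T_4 = 74.56640625.
R_4 = 99.83203125.
T_4 − R_4 = -25.265625.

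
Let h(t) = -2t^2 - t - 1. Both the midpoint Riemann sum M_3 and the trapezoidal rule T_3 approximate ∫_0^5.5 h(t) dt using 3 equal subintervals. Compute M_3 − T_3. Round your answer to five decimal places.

M_3 ≈ -128.4606481.
T_3 ≈ -137.7037037.
M_3 − T_3 ≈ 9.24306.

9.24306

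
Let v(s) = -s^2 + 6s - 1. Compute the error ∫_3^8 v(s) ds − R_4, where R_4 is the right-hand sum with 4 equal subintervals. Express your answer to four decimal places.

Exact integral: ∫_3^8 v(s) ds ≈ -1.666667.
R_4 = -18.59375.
Error ≈ -1.666667 − (-18.59375) ≈ 16.9271.

16.9271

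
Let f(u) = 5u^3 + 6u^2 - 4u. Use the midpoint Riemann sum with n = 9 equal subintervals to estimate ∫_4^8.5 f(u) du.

7183.4765625

Δu = (8.5 − 4)/9 = 0.5.
Midpoints: 4.25, 4.75, 5.25, 5.75, 6.25, 6.75, 7.25, 7.75, 8.25.
f(4.25) = 475.203125, f(4.75) = 652.234375, f(5.25) = 867.890625, f(5.75) = 1125.921875, f(6.25) = 1430.078125, f(6.75) = 1784.109375, f(7.25) = 2191.765625, f(7.75) = 2656.796875, f(8.25) = 3182.953125.
Sum = Δu · [f(4.25) + f(4.75) + f(5.25) + ...].
Sum = 7183.4765625.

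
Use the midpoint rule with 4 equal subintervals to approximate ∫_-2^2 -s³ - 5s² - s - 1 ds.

Δs = (2 − (-2))/4 = 1.
Midpoints: -1.5, -0.5, 0.5, 1.5.
f(-1.5) = -7.375, f(-0.5) = -1.625, f(0.5) = -2.875, f(1.5) = -17.125.
Sum = Δs · [f(-1.5) + f(-0.5) + f(0.5) + f(1.5)].
Sum = -29.

-29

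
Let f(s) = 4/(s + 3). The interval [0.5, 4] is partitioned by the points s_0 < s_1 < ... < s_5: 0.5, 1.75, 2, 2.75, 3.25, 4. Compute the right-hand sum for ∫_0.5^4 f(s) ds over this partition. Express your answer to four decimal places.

2.5229

Subinterval widths: 1.25, 0.25, 0.75, 0.5, 0.75.
Right endpoints: 1.75, 2, 2.75, 3.25, 4.
f(1.75) = 16/19, f(2) = 0.8, f(2.75) = 16/23, f(3.25) = 0.64, f(4) = 4/7.
Sum = Σ Δs_i · f(s_i).
Sum ≈ 2.5229.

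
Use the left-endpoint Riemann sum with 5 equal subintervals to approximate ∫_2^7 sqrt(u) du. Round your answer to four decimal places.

Δu = (7 − 2)/5 = 1.
Left endpoints: 2, 3, 4, 5, 6.
f(2) ≈ 1.4142, f(3) ≈ 1.7321, f(4) ≈ 2.0000, f(5) ≈ 2.2361, f(6) ≈ 2.4495.
Sum = Δu · [f(2) + f(3) + f(4) + f(5) + f(6)].
Sum ≈ 9.8318.

9.8318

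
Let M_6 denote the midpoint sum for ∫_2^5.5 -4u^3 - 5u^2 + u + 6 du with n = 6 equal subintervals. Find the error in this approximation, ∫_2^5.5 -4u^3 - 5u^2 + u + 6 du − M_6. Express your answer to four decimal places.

-4.9624

Exact integral: ∫_2^5.5 f(u) du ≈ -1128.895833.
M_6 ≈ -1123.933449.
Error ≈ -1128.895833 − (-1123.933449) ≈ -4.9624.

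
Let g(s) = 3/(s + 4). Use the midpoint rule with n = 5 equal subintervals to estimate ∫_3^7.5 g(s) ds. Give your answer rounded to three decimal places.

Δs = (7.5 − 3)/5 = 0.9.
Midpoints: 3.45, 4.35, 5.25, 6.15, 7.05.
g(3.45) = 60/149, g(4.35) = 60/167, g(5.25) = 12/37, g(6.15) = 60/203, g(7.05) = 60/221.
Sum = Δs · [g(3.45) + g(4.35) + g(5.25) + g(6.15) + g(7.05)].
Sum ≈ 1.488.

1.488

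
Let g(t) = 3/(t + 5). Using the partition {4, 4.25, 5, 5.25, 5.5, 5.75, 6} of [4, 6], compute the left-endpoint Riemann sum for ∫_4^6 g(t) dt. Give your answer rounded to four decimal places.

0.6159

Subinterval widths: 0.25, 0.75, 0.25, 0.25, 0.25, 0.25.
Left endpoints: 4, 4.25, 5, 5.25, 5.5, 5.75.
g(4) = 1/3, g(4.25) = 12/37, g(5) = 0.3, g(5.25) = 12/41, g(5.5) = 2/7, g(5.75) = 12/43.
Sum = Σ Δt_i · g(t_i).
Sum ≈ 0.6159.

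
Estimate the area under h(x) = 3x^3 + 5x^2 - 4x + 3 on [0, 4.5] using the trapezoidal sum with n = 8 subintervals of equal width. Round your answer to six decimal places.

438.413818

Δx = (4.5 − 0)/8 = 0.5625.
h(0) = 3, h(0.5625) = 11739/4096, h(1.125) = 4659/512, h(1.6875) = 102009/4096, h(2.25) = 53.484375, h(2.8125) = 401583/4096, h(3.375) = 82833/512, h(3.9375) = 1015437/4096, h(4.5) = 359.625.
T_8 = (Δx/2)·[h(x_0) + 2h(x_1) + ... + 2h(x_{7}) + h(x_8)].
Sum ≈ 438.413818.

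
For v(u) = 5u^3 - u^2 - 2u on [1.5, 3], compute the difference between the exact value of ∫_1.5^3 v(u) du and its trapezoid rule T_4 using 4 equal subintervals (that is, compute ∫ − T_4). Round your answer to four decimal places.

Exact integral: ∫_1.5^3 v(u) du = 80.296875.
T_4 ≈ 81.448242.
Error ≈ 80.296875 − 81.448242 ≈ -1.1514.

-1.1514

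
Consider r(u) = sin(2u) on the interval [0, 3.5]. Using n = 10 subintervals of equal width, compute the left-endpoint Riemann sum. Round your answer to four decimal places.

Δu = (3.5 − 0)/10 = 0.35.
Left endpoints: 0, 0.35, 0.7, 1.05, 1.4, 1.75, 2.1, 2.45, 2.8, 3.15.
r(0) ≈ 0.0000, r(0.35) ≈ 0.6442, r(0.7) ≈ 0.9854, r(1.05) ≈ 0.8632, r(1.4) ≈ 0.3350, r(1.75) ≈ -0.3508, r(2.1) ≈ -0.8716, r(2.45) ≈ -0.9825, r(2.8) ≈ -0.6313, r(3.15) ≈ 0.0168.
Sum = Δu · [r(0) + r(0.35) + r(0.7) + ...].
Sum ≈ 0.0030.

0.0030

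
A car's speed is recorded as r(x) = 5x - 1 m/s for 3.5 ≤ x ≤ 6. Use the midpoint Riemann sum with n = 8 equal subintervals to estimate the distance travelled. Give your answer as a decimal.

56.875

Δx = (6 − 3.5)/8 = 0.3125.
Midpoints: 3.65625, 3.96875, 4.28125, 4.59375, 4.90625, 5.21875, 5.53125, 5.84375.
r(3.65625) = 17.28125, r(3.96875) = 18.84375, r(4.28125) = 20.40625, r(4.59375) = 21.96875, r(4.90625) = 23.53125, r(5.21875) = 25.09375, r(5.53125) = 26.65625, r(5.84375) = 28.21875.
Sum = Δx · [r(3.65625) + r(3.96875) + r(4.28125) + ...].
Sum = 56.875.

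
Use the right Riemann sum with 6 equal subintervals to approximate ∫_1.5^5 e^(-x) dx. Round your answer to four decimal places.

Δx = (5 − 1.5)/6 = 7/12.
Right endpoints: 25/12, 8/3, 3.25, 23/6, 53/12, 5.
f(25/12) ≈ 0.1245, f(8/3) ≈ 0.0695, f(3.25) ≈ 0.0388, f(23/6) ≈ 0.0216, f(53/12) ≈ 0.0121, f(5) ≈ 0.0067.
Sum = Δx · [f(25/12) + f(8/3) + f(3.25) + ...].
Sum ≈ 0.1594.

0.1594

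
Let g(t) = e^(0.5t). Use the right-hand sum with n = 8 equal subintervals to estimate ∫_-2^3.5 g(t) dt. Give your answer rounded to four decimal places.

Δt = (3.5 − (-2))/8 = 0.6875.
Right endpoints: -1.3125, -0.625, 0.0625, 0.75, 1.4375, 2.125, 2.8125, 3.5.
g(-1.3125) ≈ 0.5188, g(-0.625) ≈ 0.7316, g(0.0625) ≈ 1.0317, g(0.75) ≈ 1.4550, g(1.4375) ≈ 2.0519, g(2.125) ≈ 2.8936, g(2.8125) ≈ 4.0806, g(3.5) ≈ 5.7546.
Sum = Δt · [g(-1.3125) + g(-0.625) + g(0.0625) + ...].
Sum ≈ 12.7310.

12.7310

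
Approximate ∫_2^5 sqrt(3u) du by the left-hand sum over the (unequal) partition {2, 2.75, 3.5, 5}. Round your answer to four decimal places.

Subinterval widths: 0.75, 0.75, 1.5.
Left endpoints: 2, 2.75, 3.5.
f(2) ≈ 2.4495, f(2.75) ≈ 2.8723, f(3.5) ≈ 3.2404.
Sum = Σ Δu_i · f(u_i).
Sum ≈ 8.8519.

8.8519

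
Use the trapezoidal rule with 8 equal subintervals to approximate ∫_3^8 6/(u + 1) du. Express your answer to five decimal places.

Δu = (8 − 3)/8 = 0.625.
f(3) = 1.5, f(3.625) = 48/37, f(4.25) = 8/7, f(4.875) = 48/47, f(5.5) = 12/13, f(6.125) = 16/19, f(6.75) = 24/31, f(7.375) = 48/67, f(8) = 2/3.
T_8 = (Δu/2)·[f(u_0) + 2f(u_1) + ... + 2f(u_{7}) + f(u_8)].
Sum ≈ 4.87535.

4.87535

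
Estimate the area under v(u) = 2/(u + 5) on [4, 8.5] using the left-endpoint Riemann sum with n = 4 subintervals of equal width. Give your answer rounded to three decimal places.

Δu = (8.5 − 4)/4 = 1.125.
Left endpoints: 4, 5.125, 6.25, 7.375.
v(4) = 2/9, v(5.125) = 16/81, v(6.25) = 8/45, v(7.375) = 16/99.
Sum = Δu · [v(4) + v(5.125) + v(6.25) + v(7.375)].
Sum ≈ 0.854.

0.854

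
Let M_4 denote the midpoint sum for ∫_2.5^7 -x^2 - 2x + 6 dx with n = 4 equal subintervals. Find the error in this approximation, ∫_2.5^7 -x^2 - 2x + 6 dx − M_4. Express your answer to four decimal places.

-0.4746

Exact integral: ∫_2.5^7 f(x) dx = -124.875.
M_4 ≈ -124.400391.
Error ≈ -124.875 − (-124.400391) ≈ -0.4746.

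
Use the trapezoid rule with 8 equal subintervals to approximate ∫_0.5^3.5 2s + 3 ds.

Δs = (3.5 − 0.5)/8 = 0.375.
f(0.5) = 4, f(0.875) = 4.75, f(1.25) = 5.5, f(1.625) = 6.25, f(2) = 7, f(2.375) = 7.75, f(2.75) = 8.5, f(3.125) = 9.25, f(3.5) = 10.
T_8 = (Δs/2)·[f(s_0) + 2f(s_1) + ... + 2f(s_{7}) + f(s_8)].
Sum = 21.

21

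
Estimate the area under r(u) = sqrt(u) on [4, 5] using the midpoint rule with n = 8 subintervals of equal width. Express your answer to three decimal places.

2.120

Δu = (5 − 4)/8 = 0.125.
Midpoints: 4.0625, 4.1875, 4.3125, 4.4375, 4.5625, 4.6875, 4.8125, 4.9375.
r(4.0625) ≈ 2.016, r(4.1875) ≈ 2.046, r(4.3125) ≈ 2.077, r(4.4375) ≈ 2.107, r(4.5625) ≈ 2.136, r(4.6875) ≈ 2.165, r(4.8125) ≈ 2.194, r(4.9375) ≈ 2.222.
Sum = Δu · [r(4.0625) + r(4.1875) + r(4.3125) + ...].
Sum ≈ 2.120.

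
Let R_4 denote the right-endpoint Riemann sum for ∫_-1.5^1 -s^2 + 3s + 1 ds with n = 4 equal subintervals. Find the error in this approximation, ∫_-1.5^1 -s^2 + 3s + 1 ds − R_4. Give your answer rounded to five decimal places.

-2.57161

Exact integral: ∫_-1.5^1 f(s) ds ≈ -0.8333333.
R_4 = 1.73828125.
Error ≈ -0.8333333 − 1.73828125 ≈ -2.57161.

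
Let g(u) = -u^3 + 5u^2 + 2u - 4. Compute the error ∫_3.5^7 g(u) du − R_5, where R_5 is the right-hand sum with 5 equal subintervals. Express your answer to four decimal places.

41.3540

Exact integral: ∫_3.5^7 g(u) du ≈ -39.776042.
R_5 = -81.13.
Error ≈ -39.776042 − (-81.13) ≈ 41.3540.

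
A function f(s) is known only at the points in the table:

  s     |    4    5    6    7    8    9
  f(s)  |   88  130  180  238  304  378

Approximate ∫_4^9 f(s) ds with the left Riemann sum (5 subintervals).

Δs = 1.
Sum = 1·[88 + 130 + 180 + 238 + 304] = 940.

940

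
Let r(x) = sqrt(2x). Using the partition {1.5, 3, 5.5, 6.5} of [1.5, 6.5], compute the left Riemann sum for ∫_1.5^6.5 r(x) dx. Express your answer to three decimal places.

Subinterval widths: 1.5, 2.5, 1.
Left endpoints: 1.5, 3, 5.5.
r(1.5) ≈ 1.732, r(3) ≈ 2.449, r(5.5) ≈ 3.317.
Sum = Σ Δx_i · r(x_i).
Sum ≈ 12.038.

12.038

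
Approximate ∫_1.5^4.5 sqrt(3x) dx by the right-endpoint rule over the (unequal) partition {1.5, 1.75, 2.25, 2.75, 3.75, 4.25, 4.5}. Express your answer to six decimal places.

Subinterval widths: 0.25, 0.5, 0.5, 1, 0.5, 0.25.
Right endpoints: 1.75, 2.25, 2.75, 3.75, 4.25, 4.5.
f(1.75) ≈ 2.291288, f(2.25) ≈ 2.598076, f(2.75) ≈ 2.872281, f(3.75) ≈ 3.354102, f(4.25) ≈ 3.570714, f(4.5) ≈ 3.674235.
Sum = Σ Δx_i · f(x_i).
Sum ≈ 9.366018.

9.366018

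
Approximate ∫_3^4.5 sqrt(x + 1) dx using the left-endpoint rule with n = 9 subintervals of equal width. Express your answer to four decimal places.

3.2369

Δx = (4.5 − 3)/9 = 1/6.
Left endpoints: 3, 19/6, 10/3, 3.5, 11/3, 23/6, 4, 25/6, 13/3.
f(3) ≈ 2.0000, f(19/6) ≈ 2.0412, f(10/3) ≈ 2.0817, f(3.5) ≈ 2.1213, f(11/3) ≈ 2.1602, f(23/6) ≈ 2.1985, f(4) ≈ 2.2361, f(25/6) ≈ 2.2730, f(13/3) ≈ 2.3094.
Sum = Δx · [f(3) + f(19/6) + f(10/3) + ...].
Sum ≈ 3.2369.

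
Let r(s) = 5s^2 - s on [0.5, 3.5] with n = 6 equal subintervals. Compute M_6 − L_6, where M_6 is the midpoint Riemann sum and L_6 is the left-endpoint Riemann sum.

M_6 = 64.9375.
L_6 = 51.625.
M_6 − L_6 = 13.3125.

13.3125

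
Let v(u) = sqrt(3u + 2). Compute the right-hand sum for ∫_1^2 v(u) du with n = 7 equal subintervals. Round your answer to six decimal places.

2.585867

Δu = (2 − 1)/7 = 1/7.
Right endpoints: 8/7, 9/7, 10/7, 11/7, 12/7, 13/7, 2.
v(8/7) ≈ 2.329929, v(9/7) ≈ 2.420153, v(10/7) ≈ 2.507133, v(11/7) ≈ 2.591194, v(12/7) ≈ 2.672612, v(13/7) ≈ 2.751623, v(2) ≈ 2.828427.
Sum = Δu · [v(8/7) + v(9/7) + v(10/7) + ...].
Sum ≈ 2.585867.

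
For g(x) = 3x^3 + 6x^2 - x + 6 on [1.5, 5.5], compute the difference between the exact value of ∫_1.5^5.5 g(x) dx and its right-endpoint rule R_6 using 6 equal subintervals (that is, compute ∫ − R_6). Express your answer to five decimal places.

-228.77778

Exact integral: ∫_1.5^5.5 g(x) dx = 1018.5.
R_6 ≈ 1247.2777778.
Error ≈ 1018.5 − 1247.2777778 ≈ -228.77778.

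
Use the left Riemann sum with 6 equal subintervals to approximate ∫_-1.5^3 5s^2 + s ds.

Δs = (3 − (-1.5))/6 = 0.75.
Left endpoints: -1.5, -0.75, 0, 0.75, 1.5, 2.25.
f(-1.5) = 9.75, f(-0.75) = 2.0625, f(0) = 0, f(0.75) = 3.5625, f(1.5) = 12.75, f(2.25) = 27.5625.
Sum = Δs · [f(-1.5) + f(-0.75) + f(0) + ...].
Sum = 41.765625.

41.765625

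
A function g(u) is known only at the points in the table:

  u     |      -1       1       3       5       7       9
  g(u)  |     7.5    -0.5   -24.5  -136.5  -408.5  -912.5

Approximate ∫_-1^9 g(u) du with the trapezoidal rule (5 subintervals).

Δu = 2.
T_5 = (2/2)·[7.5 + 2·(-0.5) + 2·(-24.5) + 2·(-136.5) + 2·(-408.5) + (-912.5)] = -2045.

-2045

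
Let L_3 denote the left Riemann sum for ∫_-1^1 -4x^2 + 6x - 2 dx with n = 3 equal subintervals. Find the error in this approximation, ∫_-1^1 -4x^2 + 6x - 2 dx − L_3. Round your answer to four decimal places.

Exact integral: ∫_-1^1 f(x) dx ≈ -6.666667.
L_3 ≈ -11.259259.
Error ≈ -6.666667 − (-11.259259) ≈ 4.5926.

4.5926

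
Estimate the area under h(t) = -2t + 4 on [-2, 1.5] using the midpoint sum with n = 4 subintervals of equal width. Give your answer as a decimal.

15.75

Δt = (1.5 − (-2))/4 = 0.875.
Midpoints: -1.5625, -0.6875, 0.1875, 1.0625.
h(-1.5625) = 7.125, h(-0.6875) = 5.375, h(0.1875) = 3.625, h(1.0625) = 1.875.
Sum = Δt · [h(-1.5625) + h(-0.6875) + h(0.1875) + h(1.0625)].
Sum = 15.75.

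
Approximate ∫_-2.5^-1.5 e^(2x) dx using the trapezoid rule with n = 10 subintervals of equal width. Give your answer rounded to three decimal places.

Δx = (-1.5 − (-2.5))/10 = 0.1.
f(-2.5) ≈ 0.007, f(-2.4) ≈ 0.008, f(-2.3) ≈ 0.010, f(-2.2) ≈ 0.012, f(-2.1) ≈ 0.015, f(-2) ≈ 0.018, f(-1.9) ≈ 0.022, f(-1.8) ≈ 0.027, f(-1.7) ≈ 0.033, f(-1.6) ≈ 0.041, f(-1.5) ≈ 0.050.
T_10 = (Δx/2)·[f(x_0) + 2f(x_1) + ... + 2f(x_{9}) + f(x_10)].
Sum ≈ 0.022.

0.022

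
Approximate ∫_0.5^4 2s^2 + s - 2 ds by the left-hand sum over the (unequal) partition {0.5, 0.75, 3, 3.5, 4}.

Subinterval widths: 0.25, 2.25, 0.5, 0.5.
Left endpoints: 0.5, 0.75, 3, 3.5.
f(0.5) = -1, f(0.75) = -0.125, f(3) = 19, f(3.5) = 26.
Sum = Σ Δs_i · f(s_i).
Sum = 21.96875.

21.96875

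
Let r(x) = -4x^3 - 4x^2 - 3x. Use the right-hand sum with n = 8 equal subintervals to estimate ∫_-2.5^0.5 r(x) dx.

Δx = (0.5 − (-2.5))/8 = 0.375.
Right endpoints: -2.125, -1.75, -1.375, -1, -0.625, -0.25, 0.125, 0.5.
r(-2.125) = 26.6953125, r(-1.75) = 14.4375, r(-1.375) = 6.9609375, r(-1) = 3, r(-0.625) = 1.2890625, r(-0.25) = 0.5625, r(0.125) = -0.4453125, r(0.5) = -3.
Sum = Δx · [r(-2.125) + r(-1.75) + r(-1.375) + ...].
Sum = 18.5625.

18.5625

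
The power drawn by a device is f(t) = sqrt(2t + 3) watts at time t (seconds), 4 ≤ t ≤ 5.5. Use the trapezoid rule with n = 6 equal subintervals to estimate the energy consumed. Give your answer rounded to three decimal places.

Δt = (5.5 − 4)/6 = 0.25.
f(4) ≈ 3.317, f(4.25) ≈ 3.391, f(4.5) ≈ 3.464, f(4.75) ≈ 3.536, f(5) ≈ 3.606, f(5.25) ≈ 3.674, f(5.5) ≈ 3.742.
T_6 = (Δt/2)·[f(t_0) + 2f(t_1) + ... + 2f(t_{5}) + f(t_6)].
Sum ≈ 5.300.

5.300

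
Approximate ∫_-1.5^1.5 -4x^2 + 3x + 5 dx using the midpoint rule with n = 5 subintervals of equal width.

6.36

Δx = (1.5 − (-1.5))/5 = 0.6.
Midpoints: -1.2, -0.6, 0, 0.6, 1.2.
f(-1.2) = -4.36, f(-0.6) = 1.76, f(0) = 5, f(0.6) = 5.36, f(1.2) = 2.84.
Sum = Δx · [f(-1.2) + f(-0.6) + f(0) + f(0.6) + f(1.2)].
Sum = 6.36.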